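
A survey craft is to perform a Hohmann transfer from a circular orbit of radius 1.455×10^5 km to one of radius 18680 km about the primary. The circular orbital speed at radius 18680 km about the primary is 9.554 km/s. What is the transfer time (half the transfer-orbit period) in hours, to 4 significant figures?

t = 15.72 hours

From the circular-orbit relation v² = μ/r at r = 18680 km: μ = v²r = (9.554)² × 18680 = 1.70509×10^6 km³/s².
Transfer-ellipse semi-major axis a_t = (r₁ + r₂)/2 = (1.455×10^5 + 18680)/2 = 82090 km.
Transfer time t = π√(a_t³/μ) = π√((82090)³ / 1.70509×10^6) = 56590 s.
Converting: 56590 s ÷ 3600 s/hour = 15.72 hours.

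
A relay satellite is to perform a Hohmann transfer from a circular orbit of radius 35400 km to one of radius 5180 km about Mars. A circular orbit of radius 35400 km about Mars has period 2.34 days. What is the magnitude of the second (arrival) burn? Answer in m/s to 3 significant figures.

From Kepler's third law T² = 4π²r³/μ at r = 35400 km, T = 2.34 days = 2.34 × 86400 s = 2.02176×10^5 s: μ = 4π²r³/T² = 42846.0 km³/s².
Semi-major axis of the transfer orbit: a_t = (35400 + 5180)/2 = 20290 km.
Circular speed at r = 5180 km: v_c = √(μ/r) = 2.8760 km/s.
Transfer-orbit speed at the same r (vis-viva, a = a_t): v_t = √[μ(2/r − 1/a_t)] = 3.7988 km/s.
Δv₂ = |v_t − v_c| = |3.7988 − 2.8760| = 0.9228 km/s.

Δv₂ = 923 m/s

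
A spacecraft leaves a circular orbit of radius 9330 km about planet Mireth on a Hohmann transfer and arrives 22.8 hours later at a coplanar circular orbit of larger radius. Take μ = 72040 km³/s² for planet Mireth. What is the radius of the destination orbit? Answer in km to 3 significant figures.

Transfer time t = 22.8 hours = 82080 s, and t = π√(a_t³/μ).
So a_t = (μ t²/π²)^(1/3) = (72040 × (82080)² / π²)^(1/3) = 36637 km.
Since a_t = (r₁ + r₂)/2, r₂ = 2a_t − r₁ = 2×36637 − 9330 = 63944 km.

r₂ = 63900 km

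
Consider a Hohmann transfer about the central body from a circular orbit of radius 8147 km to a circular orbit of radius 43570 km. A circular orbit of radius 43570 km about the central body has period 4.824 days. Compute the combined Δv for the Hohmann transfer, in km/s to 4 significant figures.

From Kepler's third law T² = 4π²r³/μ at r = 43570 km, T = 4.824 days = 4.824 × 86400 s = 4.167936×10^5 s: μ = 4π²r³/T² = 18796.6 km³/s².
Semi-major axis of the transfer orbit: a_t = (8147 + 43570)/2 = 25858.5 km.
Circular speed at r₁: v₁ = √(μ/r₁) = √(18796.6/8147) = 1.518942 km/s.
On the transfer ellipse at r₁, v² = μ(2/r − 1/a) gives v_p = √[μ(2/r₁ − 1/a_t)] = 1.971666 km/s.
First burn Δv₁ = |v_p − v₁| = 0.45272 km/s.
At r₂, v₂ = √(μ/r₂) = 0.65682 km/s.
Transfer-orbit speed at r₂: v_a = √[μ(2/r₂ − 1/a_t)] = 0.36867 km/s.
Second burn Δv₂ = |v₂ − v_a| = 0.28815 km/s.
Δv = Δv₁ + Δv₂ = 0.45272 + 0.28815 = 0.7409 km/s.

Δv = 0.7409 km/s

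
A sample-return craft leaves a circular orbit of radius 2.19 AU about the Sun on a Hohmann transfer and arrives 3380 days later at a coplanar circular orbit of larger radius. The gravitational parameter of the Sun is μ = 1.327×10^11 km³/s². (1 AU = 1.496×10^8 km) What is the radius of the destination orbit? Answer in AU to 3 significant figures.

In km: r₁ = 2.19 × 1.496×10^8 = 3.27624×10^8 km.
Transfer time t = 3380 days = 2.92032×10^8 s, and t = π√(a_t³/μ).
So a_t = (μ t²/π²)^(1/3) = (1.327×10^11 × (2.92032×10^8)² / π²)^(1/3) = 1.0467×10^9 km.
Since a_t = (r₁ + r₂)/2, r₂ = 2a_t − r₁ = 2×1.0467×10^9 − 3.27624×10^8 = 1.765776×10^9 km.
In AU: r₂ = 1.765776×10^9 / 1.496×10^8 = 11.8 AU.

r₂ = 11.8 AU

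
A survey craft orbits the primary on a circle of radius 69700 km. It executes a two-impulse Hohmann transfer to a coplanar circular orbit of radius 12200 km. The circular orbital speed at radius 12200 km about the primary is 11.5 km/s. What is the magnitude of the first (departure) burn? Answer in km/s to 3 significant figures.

Δv₁ = 2.19 km/s

From the circular-orbit relation v² = μ/r at r = 12200 km: μ = v²r = (11.5)² × 12200 = 1.61345×10^6 km³/s².
The Hohmann ellipse has a_t = (r₁ + r₂)/2 = 40950 km.
On the circular orbit at r = 69700 km, v_c = √(μ/r) = 4.811 km/s.
Transfer-orbit speed at the same r (vis-viva, a = a_t): v_t = √[μ(2/r − 1/a_t)] = 2.626 km/s.
Δv₁ = |v_t − v_c| = |2.626 − 4.811| = 2.185 km/s.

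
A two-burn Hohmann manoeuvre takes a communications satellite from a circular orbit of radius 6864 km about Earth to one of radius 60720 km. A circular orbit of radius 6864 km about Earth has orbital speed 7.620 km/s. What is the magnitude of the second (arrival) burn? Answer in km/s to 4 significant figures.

From the circular-orbit relation v² = μ/r at r = 6864 km: μ = v²r = (7.620)² × 6864 = 3.98554×10^5 km³/s².
The Hohmann ellipse has a_t = (r₁ + r₂)/2 = 33792 km.
On the circular orbit at r = 60720 km, v_c = √(μ/r) = 2.562 km/s.
Transfer-orbit speed at the same r (vis-viva, a = a_t): v_t = √[μ(2/r − 1/a_t)] = 1.155 km/s.
Δv₂ = |v_t − v_c| = |1.155 − 2.562| = 1.407 km/s.

Δv₂ = 1.407 km/s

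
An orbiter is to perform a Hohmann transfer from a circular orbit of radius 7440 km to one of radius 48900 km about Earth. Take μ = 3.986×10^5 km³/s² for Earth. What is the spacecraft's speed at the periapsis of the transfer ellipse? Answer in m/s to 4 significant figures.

v = 9644 m/s

The Hohmann ellipse has a_t = (r₁ + r₂)/2 = 28170 km.
At periapsis, r = 7440 km.
Vis-viva: v = √[μ(2/r − 1/a_t)] = √[3.986×10^5 × (2/7440 − 1/28170)] = 9.644 km/s.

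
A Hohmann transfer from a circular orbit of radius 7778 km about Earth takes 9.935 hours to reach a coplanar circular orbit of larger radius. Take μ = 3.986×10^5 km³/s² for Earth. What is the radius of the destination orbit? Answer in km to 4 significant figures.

r₂ = 66710 km

Transfer time t = 9.935 hours = 35766 s, and t = π√(a_t³/μ).
So a_t = (μ t²/π²)^(1/3) = (3.986×10^5 × (35766)² / π²)^(1/3) = 37244 km.
Since a_t = (r₁ + r₂)/2, r₂ = 2a_t − r₁ = 2×37244 − 7778 = 66710 km.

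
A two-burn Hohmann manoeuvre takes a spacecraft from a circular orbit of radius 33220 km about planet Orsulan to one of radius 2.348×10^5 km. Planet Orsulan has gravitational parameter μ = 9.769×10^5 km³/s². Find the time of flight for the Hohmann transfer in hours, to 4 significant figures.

Semi-major axis of the transfer orbit: a_t = (33220 + 2.348×10^5)/2 = 1.3401×10^5 km.
Half the transfer-orbit period gives t = π√(a_t³/μ) = 1.559×10^5 s.
Converting: 1.559×10^5 s ÷ 3600 s/hour = 43.31 hours.

t = 43.31 hours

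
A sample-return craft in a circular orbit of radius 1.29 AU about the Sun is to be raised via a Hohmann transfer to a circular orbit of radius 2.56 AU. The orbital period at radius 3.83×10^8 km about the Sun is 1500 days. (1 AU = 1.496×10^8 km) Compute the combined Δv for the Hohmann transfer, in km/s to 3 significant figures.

From Kepler's third law T² = 4π²r³/μ at r = 3.83×10^8 km, T = 1500 days = 1500 × 86400 s = 1.296×10^8 s: μ = 4π²r³/T² = 1.32052×10^11 km³/s².
In km: r₁ = 1.29 × 1.496×10^8 = 1.92984×10^8 km; r₂ = 2.56 × 1.496×10^8 = 3.82976×10^8 km.
Semi-major axis of the transfer orbit: a_t = (1.92984×10^8 + 3.82976×10^8)/2 = 2.8798×10^8 km.
Circular speed at r₁: v₁ = √(μ/r₁) = √(1.32052×10^11/1.92984×10^8) = 26.15847 km/s.
Transfer-orbit speed at r₁ (vis-viva equation): v_p = √[μ(2/r₁ − 1/a_t)] = 30.16595 km/s.
First burn Δv₁ = |v_p − v₁| = 4.0075 km/s.
Circular speed at r₂: v₂ = √(μ/r₂) = 18.5689 km/s.
Transfer-orbit speed at r₂: v_a = √[μ(2/r₂ − 1/a_t)] = 15.2008 km/s.
Second burn Δv₂ = |v₂ − v_a| = 3.3681 km/s.
Δv = Δv₁ + Δv₂ = 4.0075 + 3.3681 = 7.376 km/s.

Δv = 7.38 km/s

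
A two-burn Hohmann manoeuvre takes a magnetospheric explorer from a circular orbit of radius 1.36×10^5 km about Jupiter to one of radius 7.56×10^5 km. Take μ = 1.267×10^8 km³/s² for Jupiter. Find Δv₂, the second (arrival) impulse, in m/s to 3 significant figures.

Semi-major axis of the transfer orbit: a_t = (1.360×10^5 + 7.560×10^5)/2 = 4.460×10^5 km.
Circular speed at r = 7.560×10^5 km: v_c = √(μ/r) = 12.946 km/s.
Vis-viva on the transfer ellipse at r = 7.560×10^5 km gives v_t = √[μ(2/r − 1/a_t)] = 7.1487 km/s.
Δv₂ = |v_t − v_c| = |7.1487 − 12.946| = 5.797 km/s.

Δv₂ = 5800 m/s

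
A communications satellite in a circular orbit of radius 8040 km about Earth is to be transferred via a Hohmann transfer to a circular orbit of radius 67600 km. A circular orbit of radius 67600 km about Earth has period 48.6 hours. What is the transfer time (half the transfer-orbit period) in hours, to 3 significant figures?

t = 10.2 hours

From Kepler's third law T² = 4π²r³/μ at r = 67600 km, T = 48.6 hours = 48.6 × 3600 s = 1.7496×10^5 s: μ = 4π²r³/T² = 3.98403×10^5 km³/s².
The Hohmann ellipse has a_t = (r₁ + r₂)/2 = 37820 km.
Transfer time t = π√(a_t³/μ) = π√((37820)³ / 3.98403×10^5) = 36610 s.
Converting: 36610 s ÷ 3600 s/hour = 10.2 hours.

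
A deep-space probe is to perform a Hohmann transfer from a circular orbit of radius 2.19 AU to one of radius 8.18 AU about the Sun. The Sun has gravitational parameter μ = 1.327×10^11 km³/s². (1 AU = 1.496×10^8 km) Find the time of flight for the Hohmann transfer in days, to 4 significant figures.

In km: r₁ = 2.19 × 1.496×10^8 = 3.27624×10^8 km; r₂ = 8.18 × 1.496×10^8 = 1.223728×10^9 km.
Transfer-ellipse semi-major axis a_t = (r₁ + r₂)/2 = (3.27624×10^8 + 1.223728×10^9)/2 = 7.75676×10^8 km.
By Kepler's third law the transfer-orbit period is T = 2π√(a_t³/μ), so t = T/2 = 1.863×10^8 s.
Converting: 1.863×10^8 s ÷ 86400 s/day = 2156 days.

t = 2156 days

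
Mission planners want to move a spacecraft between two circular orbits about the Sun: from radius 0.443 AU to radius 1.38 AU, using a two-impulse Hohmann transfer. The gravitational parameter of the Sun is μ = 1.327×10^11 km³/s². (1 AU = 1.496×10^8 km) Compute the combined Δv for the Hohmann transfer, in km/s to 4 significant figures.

In km: r₁ = 0.443 × 1.496×10^8 = 6.62728×10^7 km; r₂ = 1.38 × 1.496×10^8 = 2.06448×10^8 km.
The Hohmann ellipse has a_t = (r₁ + r₂)/2 = 1.363604×10^8 km.
Circular speed at r₁: v₁ = √(μ/r₁) = √(1.327×10^11/6.62728×10^7) = 44.75 km/s.
Transfer-orbit speed at r₁ (vis-viva): v_p = √[μ(2/r₁ − 1/a_t)] = 55.06 km/s.
First burn Δv₁ = |v_p − v₁| = 10.31 km/s.
At r₂, v₂ = √(μ/r₂) = 25.353 km/s.
Transfer-orbit speed at r₂: v_a = √[μ(2/r₂ − 1/a_t)] = 17.675 km/s.
Second burn Δv₂ = |v₂ − v_a| = 7.678 km/s.
Total Δv = Δv₁ + Δv₂ = 17.99 km/s.

Δv = 17.99 km/s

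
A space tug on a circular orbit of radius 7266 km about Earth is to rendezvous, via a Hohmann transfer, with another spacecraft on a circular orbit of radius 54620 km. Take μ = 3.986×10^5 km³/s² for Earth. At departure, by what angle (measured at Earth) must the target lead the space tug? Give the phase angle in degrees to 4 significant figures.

φ = 103.2°

The Hohmann ellipse has a_t = (r₁ + r₂)/2 = 30943 km.
Transfer time t = π√(a_t³/μ) = 27084.8 s.
Target angular speed ω₂ = √(μ/r₂³) = 4.94585×10^-5 rad/s.
Angle swept by the target during transfer: ω₂·t = 1.33957 rad = 76.752°.
Arrival is 180° from departure on the ellipse, so φ = 180° − 76.752° = 103.2°.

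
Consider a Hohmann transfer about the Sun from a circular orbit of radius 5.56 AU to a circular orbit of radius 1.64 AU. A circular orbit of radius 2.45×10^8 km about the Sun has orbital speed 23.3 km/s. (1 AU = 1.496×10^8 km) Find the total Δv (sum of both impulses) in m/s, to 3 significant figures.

Δv = 9760 m/s

From the circular-orbit relation v² = μ/r at r = 2.45×10^8 km: μ = v²r = (23.3)² × 2.45×10^8 = 1.33008×10^11 km³/s².
In km: r₁ = 5.56 × 1.496×10^8 = 8.31776×10^8 km; r₂ = 1.64 × 1.496×10^8 = 2.45344×10^8 km.
Transfer-ellipse semi-major axis a_t = (r₁ + r₂)/2 = (8.31776×10^8 + 2.45344×10^8)/2 = 5.3856×10^8 km.
Circular speed at r₁: v₁ = √(μ/r₁) = √(1.33008×10^11/8.31776×10^8) = 12.6455 km/s.
Transfer-orbit speed at r₁ (vis-viva): v_a = √[μ(2/r₁ − 1/a_t)] = 8.53506 km/s.
First burn Δv₁ = |v_a − v₁| = 4.1104 km/s.
At r₂, v₂ = √(μ/r₂) = 23.28366 km/s.
Transfer-orbit speed at r₂: v_p = √[μ(2/r₂ − 1/a_t)] = 28.93593 km/s.
Second burn Δv₂ = |v₂ − v_p| = 5.6523 km/s.
Δv = Δv₁ + Δv₂ = 4.1104 + 5.6523 = 9.763 km/s.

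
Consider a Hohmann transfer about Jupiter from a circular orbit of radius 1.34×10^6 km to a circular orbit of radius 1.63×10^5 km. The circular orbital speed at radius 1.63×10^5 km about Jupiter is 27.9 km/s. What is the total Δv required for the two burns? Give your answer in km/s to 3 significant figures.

Δv = 14.6 km/s

From the circular-orbit relation v² = μ/r at r = 1.63×10^5 km: μ = v²r = (27.9)² × 1.63×10^5 = 1.26881×10^8 km³/s².
Transfer-ellipse semi-major axis a_t = (r₁ + r₂)/2 = (1.340×10^6 + 1.630×10^5)/2 = 7.515×10^5 km.
Circular speed at r₁: v₁ = √(μ/r₁) = √(1.26881×10^8/1.340×10^6) = 9.7307 km/s.
Transfer-orbit speed at r₁ (vis-viva equation): v_a = √[μ(2/r₁ − 1/a_t)] = 4.5318 km/s.
First burn Δv₁ = |v_a − v₁| = 5.1989 km/s.
Circular speed at r₂: v₂ = √(μ/r₂) = 27.9000 km/s.
Transfer-orbit speed at r₂: v_p = √[μ(2/r₂ − 1/a_t)] = 37.2556 km/s.
Second burn Δv₂ = |v₂ − v_p| = 9.3556 km/s.
Total Δv = Δv₁ + Δv₂ = 14.55 km/s.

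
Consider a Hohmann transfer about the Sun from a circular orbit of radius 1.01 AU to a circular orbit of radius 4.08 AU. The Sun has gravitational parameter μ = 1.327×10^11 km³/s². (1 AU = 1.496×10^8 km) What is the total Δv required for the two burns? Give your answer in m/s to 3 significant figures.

In km: r₁ = 1.01 × 1.496×10^8 = 1.51096×10^8 km; r₂ = 4.08 × 1.496×10^8 = 6.10368×10^8 km.
Semi-major axis of the transfer orbit: a_t = (1.51096×10^8 + 6.10368×10^8)/2 = 3.80732×10^8 km.
Circular speed at r₁: v₁ = √(μ/r₁) = √(1.327×10^11/1.51096×10^8) = 29.635 km/s.
Transfer-orbit speed at r₁ (vis-viva): v_p = √[μ(2/r₁ − 1/a_t)] = 37.523 km/s.
First burn Δv₁ = |v_p − v₁| = 7.888 km/s.
Circular speed at r₂: v₂ = √(μ/r₂) = 14.745 km/s.
Transfer-orbit speed at r₂: v_a = √[μ(2/r₂ − 1/a_t)] = 9.2887 km/s.
Second burn Δv₂ = |v₂ − v_a| = 5.456 km/s.
Total Δv = Δv₁ + Δv₂ = 13.34 km/s.

Δv = 13300 m/s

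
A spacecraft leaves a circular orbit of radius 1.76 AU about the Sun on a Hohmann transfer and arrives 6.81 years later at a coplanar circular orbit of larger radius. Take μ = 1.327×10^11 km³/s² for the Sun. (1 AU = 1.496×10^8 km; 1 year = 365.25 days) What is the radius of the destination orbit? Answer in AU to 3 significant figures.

In km: r₁ = 1.76 × 1.496×10^8 = 2.63296×10^8 km.
Transfer time t = 6.81 years × 365.25 × 86400 s = 2.14907256×10^8 s, and t = π√(a_t³/μ).
So a_t = (μ t²/π²)^(1/3) = (1.327×10^11 × (2.14907256×10^8)² / π²)^(1/3) = 8.5315×10^8 km.
Since a_t = (r₁ + r₂)/2, r₂ = 2a_t − r₁ = 2×8.5315×10^8 − 2.63296×10^8 = 1.443004×10^9 km.
In AU: r₂ = 1.443004×10^9 / 1.496×10^8 = 9.65 AU.

r₂ = 9.65 AU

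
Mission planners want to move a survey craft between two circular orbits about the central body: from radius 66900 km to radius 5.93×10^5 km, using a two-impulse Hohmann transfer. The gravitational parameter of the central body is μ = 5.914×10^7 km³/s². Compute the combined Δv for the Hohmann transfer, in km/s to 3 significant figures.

Transfer-ellipse semi-major axis a_t = (r₁ + r₂)/2 = (66900 + 5.930×10^5)/2 = 3.2995×10^5 km.
Circular speed at r₁: v₁ = √(μ/r₁) = √(5.914×10^7/66900) = 29.73 km/s.
Transfer-orbit speed at r₁ (vis-viva equation): v_p = √[μ(2/r₁ − 1/a_t)] = 39.86 km/s.
First burn Δv₁ = |v_p − v₁| = 10.13 km/s.
At r₂, v₂ = √(μ/r₂) = 9.987 km/s.
Transfer-orbit speed at r₂: v_a = √[μ(2/r₂ − 1/a_t)] = 4.497 km/s.
Second burn Δv₂ = |v₂ − v_a| = 5.490 km/s.
Δv = Δv₁ + Δv₂ = 10.13 + 5.490 = 15.62 km/s.

Δv = 15.6 km/s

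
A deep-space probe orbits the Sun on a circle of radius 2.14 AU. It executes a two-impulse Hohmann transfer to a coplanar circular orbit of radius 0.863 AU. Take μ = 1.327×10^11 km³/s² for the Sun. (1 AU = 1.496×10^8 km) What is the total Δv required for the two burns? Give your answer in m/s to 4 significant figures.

In km: r₁ = 2.14 × 1.496×10^8 = 3.20144×10^8 km; r₂ = 0.863 × 1.496×10^8 = 1.291048×10^8 km.
The Hohmann ellipse has a_t = (r₁ + r₂)/2 = 2.246244×10^8 km.
At r₁ the circular-orbit speed is v₁ = √(μ/r₁) = 20.359 km/s.
Transfer-orbit speed at r₁ (vis-viva): v_a = √[μ(2/r₁ − 1/a_t)] = 15.435 km/s.
First burn Δv₁ = |v_a − v₁| = 4.924 km/s.
At r₂, v₂ = √(μ/r₂) = 32.060 km/s.
Transfer-orbit speed at r₂: v_p = √[μ(2/r₂ − 1/a_t)] = 38.274 km/s.
Second burn Δv₂ = |v₂ − v_p| = 6.214 km/s.
Δv = Δv₁ + Δv₂ = 4.924 + 6.214 = 11.14 km/s.

Δv = 11140 m/s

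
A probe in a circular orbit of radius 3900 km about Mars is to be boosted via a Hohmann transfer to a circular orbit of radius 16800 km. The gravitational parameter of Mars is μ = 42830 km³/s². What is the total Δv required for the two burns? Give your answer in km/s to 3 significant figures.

Δv = 1.52 km/s

Transfer-ellipse semi-major axis a_t = (r₁ + r₂)/2 = (3900 + 16800)/2 = 10350 km.
Circular speed at r₁: v₁ = √(μ/r₁) = √(42830/3900) = 3.3139 km/s.
Transfer-orbit speed at r₁ (vis-viva equation): v_p = √[μ(2/r₁ − 1/a_t)] = 4.2221 km/s.
First burn Δv₁ = |v_p − v₁| = 0.9082 km/s.
At r₂, v₂ = √(μ/r₂) = 1.5967 km/s.
Transfer-orbit speed at r₂: v_a = √[μ(2/r₂ − 1/a_t)] = 0.98013 km/s.
Second burn Δv₂ = |v₂ − v_a| = 0.6166 km/s.
Total Δv = Δv₁ + Δv₂ = 1.525 km/s.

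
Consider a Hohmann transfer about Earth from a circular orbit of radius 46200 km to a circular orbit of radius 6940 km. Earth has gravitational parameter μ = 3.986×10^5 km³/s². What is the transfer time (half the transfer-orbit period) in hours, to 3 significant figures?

t = 5.99 hours

Semi-major axis of the transfer orbit: a_t = (46200 + 6940)/2 = 26570 km.
By Kepler's third law the transfer-orbit period is T = 2π√(a_t³/μ), so t = T/2 = 21550 s.
Converting: 21550 s ÷ 3600 s/hour = 5.99 hours.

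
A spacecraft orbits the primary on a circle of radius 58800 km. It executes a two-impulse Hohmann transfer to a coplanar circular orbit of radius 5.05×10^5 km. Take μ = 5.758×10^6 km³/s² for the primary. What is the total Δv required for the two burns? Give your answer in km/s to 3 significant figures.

Semi-major axis of the transfer orbit: a_t = (58800 + 5.050×10^5)/2 = 2.819×10^5 km.
At r₁ the circular-orbit speed is v₁ = √(μ/r₁) = 9.8957 km/s.
On the transfer ellipse at r₁, vis-viva equation gives v_p = √[μ(2/r₁ − 1/a_t)] = 13.245 km/s.
First burn Δv₁ = |v_p − v₁| = 3.349 km/s.
Circular speed at r₂: v₂ = √(μ/r₂) = 3.377 km/s.
Transfer-orbit speed at r₂: v_a = √[μ(2/r₂ − 1/a_t)] = 1.542 km/s.
Second burn Δv₂ = |v₂ − v_a| = 1.835 km/s.
Total Δv = Δv₁ + Δv₂ = 5.184 km/s.

Δv = 5.18 km/s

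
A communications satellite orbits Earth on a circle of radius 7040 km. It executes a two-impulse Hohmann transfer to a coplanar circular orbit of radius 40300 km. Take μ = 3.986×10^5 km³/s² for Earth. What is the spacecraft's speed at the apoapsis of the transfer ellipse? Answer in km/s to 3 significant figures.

v = 1.72 km/s

The Hohmann ellipse has a_t = (r₁ + r₂)/2 = 23670 km.
At apoapsis, r = 40300 km.
Applying v² = μ(2/r − 1/a_t): v = 1.715 km/s.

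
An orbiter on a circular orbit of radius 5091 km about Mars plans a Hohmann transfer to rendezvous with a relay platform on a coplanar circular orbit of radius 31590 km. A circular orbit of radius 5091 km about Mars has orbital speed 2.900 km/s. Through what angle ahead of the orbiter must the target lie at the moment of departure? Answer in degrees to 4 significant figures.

From the circular-orbit relation v² = μ/r at r = 5091 km: μ = v²r = (2.900)² × 5091 = 42815.3 km³/s².
Transfer-ellipse semi-major axis a_t = (r₁ + r₂)/2 = (5091 + 31590)/2 = 18340.5 km.
The half-period of the transfer ellipse is t = π√(a_t³/μ) = 37711 s.
Target angular speed ω₂ = √(μ/r₂³) = 3.6853×10^-5 rad/s.
Angle swept by the target during transfer: ω₂·t = 1.3898 rad = 79.63°.
The orbiter traverses 180° on the transfer ellipse, so the target must lead by 180° − 79.63° = 100.4°.

φ = 100.4°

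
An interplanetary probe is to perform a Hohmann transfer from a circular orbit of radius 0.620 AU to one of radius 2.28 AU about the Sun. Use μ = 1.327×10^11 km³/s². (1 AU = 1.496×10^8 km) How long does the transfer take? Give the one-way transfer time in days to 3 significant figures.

In km: r₁ = 0.620 × 1.496×10^8 = 9.2752×10^7 km; r₂ = 2.28 × 1.496×10^8 = 3.41088×10^8 km.
Transfer-ellipse semi-major axis a_t = (r₁ + r₂)/2 = (9.2752×10^7 + 3.41088×10^8)/2 = 2.1692×10^8 km.
Transfer time t = π√(a_t³/μ) = π√((2.1692×10^8)³ / 1.327×10^11) = 2.755×10^7 s.
Converting: 2.755×10^7 s ÷ 86400 s/day = 319 days.

t = 319 days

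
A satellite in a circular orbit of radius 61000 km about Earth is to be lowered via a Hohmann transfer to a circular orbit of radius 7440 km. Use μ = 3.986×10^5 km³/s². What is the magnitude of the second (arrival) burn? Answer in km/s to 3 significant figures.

Δv₂ = 2.45 km/s

The Hohmann ellipse has a_t = (r₁ + r₂)/2 = 34220 km.
On the circular orbit at r = 7440 km, v_c = √(μ/r) = 7.320 km/s.
Vis-viva on the transfer ellipse at r = 7440 km gives v_t = √[μ(2/r − 1/a_t)] = 9.773 km/s.
Δv₂ = |v_t − v_c| = |9.773 − 7.320| = 2.453 km/s.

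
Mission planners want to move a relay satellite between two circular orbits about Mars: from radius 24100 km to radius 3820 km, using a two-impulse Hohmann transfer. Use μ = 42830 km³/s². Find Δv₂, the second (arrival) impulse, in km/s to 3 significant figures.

Transfer-ellipse semi-major axis a_t = (r₁ + r₂)/2 = (24100 + 3820)/2 = 13960 km.
Circular speed at r = 3820 km: v_c = √(μ/r) = 3.3484 km/s.
Transfer-orbit speed at the same r (vis-viva, a = a_t): v_t = √[μ(2/r − 1/a_t)] = 4.3995 km/s.
Δv₂ = |v_t − v_c| = |4.3995 − 3.3484| = 1.051 km/s.

Δv₂ = 1.05 km/s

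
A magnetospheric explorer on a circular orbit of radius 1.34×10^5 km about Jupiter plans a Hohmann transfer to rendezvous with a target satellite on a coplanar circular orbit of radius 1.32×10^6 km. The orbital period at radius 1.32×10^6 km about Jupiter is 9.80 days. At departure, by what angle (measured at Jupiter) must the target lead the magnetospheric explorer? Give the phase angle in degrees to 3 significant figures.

φ = 106°

From Kepler's third law T² = 4π²r³/μ at r = 1.32×10^6 km, T = 9.80 days = 9.80 × 86400 s = 8.4672×10^5 s: μ = 4π²r³/T² = 1.26649×10^8 km³/s².
The Hohmann ellipse has a_t = (r₁ + r₂)/2 = 7.270×10^5 km.
The half-period of the transfer ellipse is t = π√(a_t³/μ) = 1.730×10^5 s.
The target's mean motion on its circular orbit is ω₂ = √(μ/r₂³) = 7.421×10^-6 rad/s.
Angle swept by the target during transfer: ω₂·t = 1.284 rad = 73.57°.
The magnetospheric explorer traverses 180° on the transfer ellipse, so the target must lead by 180° − 73.57° = 106°.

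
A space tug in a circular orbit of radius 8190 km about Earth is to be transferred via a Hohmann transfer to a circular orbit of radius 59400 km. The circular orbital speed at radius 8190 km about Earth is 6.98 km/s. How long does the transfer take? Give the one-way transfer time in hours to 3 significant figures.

t = 8.58 hours

From the circular-orbit relation v² = μ/r at r = 8190 km: μ = v²r = (6.98)² × 8190 = 3.99020×10^5 km³/s².
Semi-major axis of the transfer orbit: a_t = (8190 + 59400)/2 = 33795 km.
By Kepler's third law the transfer-orbit period is T = 2π√(a_t³/μ), so t = T/2 = 30900 s.
Converting: 30900 s ÷ 3600 s/hour = 8.58 hours.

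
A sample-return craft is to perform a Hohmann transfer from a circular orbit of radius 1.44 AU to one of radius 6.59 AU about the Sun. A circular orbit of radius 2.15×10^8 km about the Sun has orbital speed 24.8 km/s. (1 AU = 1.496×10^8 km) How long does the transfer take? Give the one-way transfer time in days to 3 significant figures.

t = 1470 days

From the circular-orbit relation v² = μ/r at r = 2.15×10^8 km: μ = v²r = (24.8)² × 2.15×10^8 = 1.32234×10^11 km³/s².
In km: r₁ = 1.44 × 1.496×10^8 = 2.15424×10^8 km; r₂ = 6.59 × 1.496×10^8 = 9.85864×10^8 km.
The Hohmann ellipse has a_t = (r₁ + r₂)/2 = 6.00644×10^8 km.
By Kepler's third law the transfer-orbit period is T = 2π√(a_t³/μ), so t = T/2 = 1.272×10^8 s.
Converting: 1.272×10^8 s ÷ 86400 s/day = 1470 days.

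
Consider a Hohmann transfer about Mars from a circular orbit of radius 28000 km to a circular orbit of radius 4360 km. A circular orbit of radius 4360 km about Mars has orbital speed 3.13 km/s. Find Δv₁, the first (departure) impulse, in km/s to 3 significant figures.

Δv₁ = 0.594 km/s

From the circular-orbit relation v² = μ/r at r = 4360 km: μ = v²r = (3.13)² × 4360 = 42714.5 km³/s².
The Hohmann ellipse has a_t = (r₁ + r₂)/2 = 16180 km.
On the circular orbit at r = 28000 km, v_c = √(μ/r) = 1.23512 km/s.
Transfer-orbit speed at the same r (vis-viva, a = a_t): v_t = √[μ(2/r − 1/a_t)] = 0.641154 km/s.
Δv₁ = |v_t − v_c| = |0.641154 − 1.23512| = 0.5940 km/s.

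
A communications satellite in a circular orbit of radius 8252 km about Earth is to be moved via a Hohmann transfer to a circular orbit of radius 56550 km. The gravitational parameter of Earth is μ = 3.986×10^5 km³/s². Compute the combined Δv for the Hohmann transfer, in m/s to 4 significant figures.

Transfer-ellipse semi-major axis a_t = (r₁ + r₂)/2 = (8252 + 56550)/2 = 32401 km.
At r₁ the circular-orbit speed is v₁ = √(μ/r₁) = 6.950 km/s.
On the transfer ellipse at r₁, vis-viva gives v_p = √[μ(2/r₁ − 1/a_t)] = 9.182 km/s.
First burn Δv₁ = |v_p − v₁| = 2.232 km/s.
Circular speed at r₂: v₂ = √(μ/r₂) = 2.655 km/s.
Transfer-orbit speed at r₂: v_a = √[μ(2/r₂ − 1/a_t)] = 1.340 km/s.
Second burn Δv₂ = |v₂ − v_a| = 1.315 km/s.
Total Δv = Δv₁ + Δv₂ = 3.547 km/s.

Δv = 3547 m/s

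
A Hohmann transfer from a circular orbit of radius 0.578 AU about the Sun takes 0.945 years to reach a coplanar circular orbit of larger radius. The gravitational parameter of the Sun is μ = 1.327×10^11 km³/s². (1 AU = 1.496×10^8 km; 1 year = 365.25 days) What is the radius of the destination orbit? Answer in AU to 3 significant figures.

r₂ = 2.48 AU

In km: r₁ = 0.578 × 1.496×10^8 = 8.64688×10^7 km.
Transfer time t = 0.945 years × 365.25 × 86400 s = 2.9821932×10^7 s, and t = π√(a_t³/μ).
So a_t = (μ t²/π²)^(1/3) = (1.327×10^11 × (2.9821932×10^7)² / π²)^(1/3) = 2.2867×10^8 km.
Since a_t = (r₁ + r₂)/2, r₂ = 2a_t − r₁ = 2×2.2867×10^8 − 8.64688×10^7 = 3.708712×10^8 km.
In AU: r₂ = 3.708712×10^8 / 1.496×10^8 = 2.48 AU.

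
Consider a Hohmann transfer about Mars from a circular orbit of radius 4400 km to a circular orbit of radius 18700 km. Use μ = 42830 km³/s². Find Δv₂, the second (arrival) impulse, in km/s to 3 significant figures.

The Hohmann ellipse has a_t = (r₁ + r₂)/2 = 11550 km.
Circular speed at r = 18700 km: v_c = √(μ/r) = 1.5134 km/s.
Transfer-orbit speed at the same r (vis-viva, a = a_t): v_t = √[μ(2/r − 1/a_t)] = 0.93409 km/s.
Δv₂ = |v_t − v_c| = |0.93409 − 1.5134| = 0.5793 km/s.

Δv₂ = 0.579 km/s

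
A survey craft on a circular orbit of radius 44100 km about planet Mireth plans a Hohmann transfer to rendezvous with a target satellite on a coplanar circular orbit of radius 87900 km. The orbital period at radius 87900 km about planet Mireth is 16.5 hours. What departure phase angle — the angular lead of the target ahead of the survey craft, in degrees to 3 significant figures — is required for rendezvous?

From Kepler's third law T² = 4π²r³/μ at r = 87900 km, T = 16.5 hours = 16.5 × 3600 s = 59400 s: μ = 4π²r³/T² = 7.59895×10^6 km³/s².
The Hohmann ellipse has a_t = (r₁ + r₂)/2 = 66000 km.
Transfer time t = π√(a_t³/μ) = 19320 s.
The target's mean motion on its circular orbit is ω₂ = √(μ/r₂³) = 1.058×10^-4 rad/s.
Angle swept by the target during transfer: ω₂·t = 2.044 rad = 117.1°.
Arrival is 180° from departure on the ellipse, so φ = 180° − 117.1° = 62.9°.

φ = 62.9°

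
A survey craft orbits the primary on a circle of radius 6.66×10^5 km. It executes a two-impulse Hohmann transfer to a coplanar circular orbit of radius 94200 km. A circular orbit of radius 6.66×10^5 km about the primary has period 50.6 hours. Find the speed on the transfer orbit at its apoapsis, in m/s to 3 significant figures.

v = 11400 m/s

From Kepler's third law T² = 4π²r³/μ at r = 6.66×10^5 km, T = 50.6 hours = 50.6 × 3600 s = 1.8216×10^5 s: μ = 4π²r³/T² = 3.51460×10^8 km³/s².
The Hohmann ellipse has a_t = (r₁ + r₂)/2 = 3.801×10^5 km.
The apoapsis of the transfer ellipse is at r = 6.660×10^5 km.
Applying v² = μ(2/r − 1/a_t): v = 11.44 km/s.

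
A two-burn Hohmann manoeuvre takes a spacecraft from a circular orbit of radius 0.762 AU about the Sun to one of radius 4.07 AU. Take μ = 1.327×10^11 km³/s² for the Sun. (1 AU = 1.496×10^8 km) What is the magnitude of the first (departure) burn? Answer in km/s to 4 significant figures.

In km: r₁ = 0.762 × 1.496×10^8 = 1.139952×10^8 km; r₂ = 4.07 × 1.496×10^8 = 6.08872×10^8 km.
The Hohmann ellipse has a_t = (r₁ + r₂)/2 = 3.614336×10^8 km.
Circular speed at r = 1.139952×10^8 km: v_c = √(μ/r) = 34.12 km/s.
Transfer-orbit speed at the same r (vis-viva, a = a_t): v_t = √[μ(2/r − 1/a_t)] = 44.28 km/s.
Δv₁ = |v_t − v_c| = |44.28 − 34.12| = 10.16 km/s.

Δv₁ = 10.16 km/s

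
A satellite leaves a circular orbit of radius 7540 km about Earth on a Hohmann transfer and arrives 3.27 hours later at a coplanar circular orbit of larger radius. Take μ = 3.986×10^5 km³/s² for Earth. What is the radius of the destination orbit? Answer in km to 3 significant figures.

r₂ = 28000 km

Transfer time t = 3.27 hours = 11772 s, and t = π√(a_t³/μ).
So a_t = (μ t²/π²)^(1/3) = (3.986×10^5 × (11772)² / π²)^(1/3) = 17755 km.
Since a_t = (r₁ + r₂)/2, r₂ = 2a_t − r₁ = 2×17755 − 7540 = 27970 km.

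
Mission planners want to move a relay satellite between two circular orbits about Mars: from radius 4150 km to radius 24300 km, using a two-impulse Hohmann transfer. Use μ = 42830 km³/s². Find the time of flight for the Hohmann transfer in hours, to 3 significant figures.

t = 7.15 hours

Semi-major axis of the transfer orbit: a_t = (4150 + 24300)/2 = 14225 km.
Half the transfer-orbit period gives t = π√(a_t³/μ) = 25750 s.
Converting: 25750 s ÷ 3600 s/hour = 7.15 hours.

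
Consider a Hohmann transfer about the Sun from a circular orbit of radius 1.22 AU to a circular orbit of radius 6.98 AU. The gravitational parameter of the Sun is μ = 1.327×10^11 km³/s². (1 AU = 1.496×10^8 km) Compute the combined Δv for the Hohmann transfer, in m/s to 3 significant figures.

Δv = 13300 m/s

In km: r₁ = 1.22 × 1.496×10^8 = 1.82512×10^8 km; r₂ = 6.98 × 1.496×10^8 = 1.044208×10^9 km.
The Hohmann ellipse has a_t = (r₁ + r₂)/2 = 6.1336×10^8 km.
At r₁ the circular-orbit speed is v₁ = √(μ/r₁) = 26.964 km/s.
Transfer-orbit speed at r₁ (vis-viva equation): v_p = √[μ(2/r₁ − 1/a_t)] = 35.182 km/s.
First burn Δv₁ = |v_p − v₁| = 8.218 km/s.
At r₂, v₂ = √(μ/r₂) = 11.273 km/s.
Transfer-orbit speed at r₂: v_a = √[μ(2/r₂ − 1/a_t)] = 6.1494 km/s.
Second burn Δv₂ = |v₂ − v_a| = 5.124 km/s.
Δv = Δv₁ + Δv₂ = 8.218 + 5.124 = 13.34 km/s.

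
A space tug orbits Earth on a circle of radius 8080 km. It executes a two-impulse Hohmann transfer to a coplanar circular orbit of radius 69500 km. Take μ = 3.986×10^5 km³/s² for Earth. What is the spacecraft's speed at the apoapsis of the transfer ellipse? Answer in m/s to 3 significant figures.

v = 1090 m/s

Semi-major axis of the transfer orbit: a_t = (8080 + 69500)/2 = 38790 km.
At apoapsis, r = 69500 km.
Vis-viva: v = √[μ(2/r − 1/a_t)] = √[3.986×10^5 × (2/69500 − 1/38790)] = 1.093 km/s.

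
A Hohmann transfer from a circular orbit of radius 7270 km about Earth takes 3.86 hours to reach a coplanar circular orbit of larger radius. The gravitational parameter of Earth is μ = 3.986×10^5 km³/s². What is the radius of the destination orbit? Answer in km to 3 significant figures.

r₂ = 32400 km

Transfer time t = 3.86 hours = 13896 s, and t = π√(a_t³/μ).
So a_t = (μ t²/π²)^(1/3) = (3.986×10^5 × (13896)² / π²)^(1/3) = 19831 km.
Since a_t = (r₁ + r₂)/2, r₂ = 2a_t − r₁ = 2×19831 − 7270 = 32392 km.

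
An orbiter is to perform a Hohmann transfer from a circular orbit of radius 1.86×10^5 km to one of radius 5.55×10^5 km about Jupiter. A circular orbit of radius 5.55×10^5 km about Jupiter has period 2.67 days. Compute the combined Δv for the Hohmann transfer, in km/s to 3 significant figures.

From Kepler's third law T² = 4π²r³/μ at r = 5.55×10^5 km, T = 2.67 days = 2.67 × 86400 s = 2.30688×10^5 s: μ = 4π²r³/T² = 1.26820×10^8 km³/s².
Transfer-ellipse semi-major axis a_t = (r₁ + r₂)/2 = (1.860×10^5 + 5.550×10^5)/2 = 3.705×10^5 km.
At r₁ the circular-orbit speed is v₁ = √(μ/r₁) = 26.112 km/s.
On the transfer ellipse at r₁, v² = μ(2/r − 1/a) gives v_p = √[μ(2/r₁ − 1/a_t)] = 31.959 km/s.
First burn Δv₁ = |v_p − v₁| = 5.847 km/s.
Circular speed at r₂: v₂ = √(μ/r₂) = 15.1164 km/s.
Transfer-orbit speed at r₂: v_a = √[μ(2/r₂ − 1/a_t)] = 10.7105 km/s.
Second burn Δv₂ = |v₂ − v_a| = 4.406 km/s.
Δv = Δv₁ + Δv₂ = 5.847 + 4.406 = 10.25 km/s.

Δv = 10.3 km/s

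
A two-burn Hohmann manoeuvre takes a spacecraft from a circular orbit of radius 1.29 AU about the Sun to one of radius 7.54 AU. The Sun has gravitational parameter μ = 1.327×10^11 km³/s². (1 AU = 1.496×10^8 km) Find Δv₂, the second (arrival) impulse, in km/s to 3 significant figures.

In km: r₁ = 1.29 × 1.496×10^8 = 1.92984×10^8 km; r₂ = 7.54 × 1.496×10^8 = 1.127984×10^9 km.
The Hohmann ellipse has a_t = (r₁ + r₂)/2 = 6.60484×10^8 km.
Circular speed at r = 1.127984×10^9 km: v_c = √(μ/r) = 10.846 km/s.
Transfer-orbit speed at the same r (vis-viva, a = a_t): v_t = √[μ(2/r − 1/a_t)] = 5.8629 km/s.
Δv₂ = |v_t − v_c| = |5.8629 − 10.846| = 4.983 km/s.

Δv₂ = 4.98 km/s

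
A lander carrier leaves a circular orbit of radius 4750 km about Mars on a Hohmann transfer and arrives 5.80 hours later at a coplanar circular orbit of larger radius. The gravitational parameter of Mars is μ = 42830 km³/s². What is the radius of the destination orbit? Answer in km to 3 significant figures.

r₂ = 20000 km

Transfer time t = 5.80 hours = 20880 s, and t = π√(a_t³/μ).
So a_t = (μ t²/π²)^(1/3) = (42830 × (20880)² / π²)^(1/3) = 12368 km.
Since a_t = (r₁ + r₂)/2, r₂ = 2a_t − r₁ = 2×12368 − 4750 = 19986 km.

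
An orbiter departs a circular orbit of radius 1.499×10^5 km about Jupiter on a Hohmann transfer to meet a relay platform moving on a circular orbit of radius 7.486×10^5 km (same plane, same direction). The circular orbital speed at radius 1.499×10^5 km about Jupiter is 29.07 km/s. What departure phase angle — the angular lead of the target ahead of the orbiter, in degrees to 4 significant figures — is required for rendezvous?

From the circular-orbit relation v² = μ/r at r = 1.499×10^5 km: μ = v²r = (29.07)² × 1.499×10^5 = 1.26675×10^8 km³/s².
Semi-major axis of the transfer orbit: a_t = (1.499×10^5 + 7.486×10^5)/2 = 4.4925×10^5 km.
Transfer time t = π√(a_t³/μ) = 84050 s.
Target angular speed ω₂ = √(μ/r₂³) = 1.7377×10^-5 rad/s.
Angle swept by the target during transfer: ω₂·t = 1.4605 rad = 83.68°.
Arrival is 180° from departure on the ellipse, so φ = 180° − 83.68° = 96.32°.

φ = 96.32°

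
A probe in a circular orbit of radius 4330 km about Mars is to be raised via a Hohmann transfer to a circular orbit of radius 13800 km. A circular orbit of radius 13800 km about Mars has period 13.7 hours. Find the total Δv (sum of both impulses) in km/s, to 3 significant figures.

Δv = 1.28 km/s

From Kepler's third law T² = 4π²r³/μ at r = 13800 km, T = 13.7 hours = 13.7 × 3600 s = 49320 s: μ = 4π²r³/T² = 42653.1 km³/s².
Transfer-ellipse semi-major axis a_t = (r₁ + r₂)/2 = (4330 + 13800)/2 = 9065 km.
At r₁ the circular-orbit speed is v₁ = √(μ/r₁) = 3.1386 km/s.
On the transfer ellipse at r₁, v² = μ(2/r − 1/a) gives v_p = √[μ(2/r₁ − 1/a_t)] = 3.8725 km/s.
First burn Δv₁ = |v_p − v₁| = 0.7339 km/s.
Circular speed at r₂: v₂ = √(μ/r₂) = 1.758 km/s.
Transfer-orbit speed at r₂: v_a = √[μ(2/r₂ − 1/a_t)] = 1.215 km/s.
Second burn Δv₂ = |v₂ − v_a| = 0.5430 km/s.
Total Δv = Δv₁ + Δv₂ = 1.277 km/s.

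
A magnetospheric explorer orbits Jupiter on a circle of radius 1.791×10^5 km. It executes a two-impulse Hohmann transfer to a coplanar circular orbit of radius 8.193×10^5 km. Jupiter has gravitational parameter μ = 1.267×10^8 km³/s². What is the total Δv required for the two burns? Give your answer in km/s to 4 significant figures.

Δv = 12.46 km/s

Transfer-ellipse semi-major axis a_t = (r₁ + r₂)/2 = (1.791×10^5 + 8.193×10^5)/2 = 4.992×10^5 km.
At r₁ the circular-orbit speed is v₁ = √(μ/r₁) = 26.597 km/s.
Transfer-orbit speed at r₁ (vis-viva): v_p = √[μ(2/r₁ − 1/a_t)] = 34.074 km/s.
First burn Δv₁ = |v_p − v₁| = 7.477 km/s.
Circular speed at r₂: v₂ = √(μ/r₂) = 12.436 km/s.
Transfer-orbit speed at r₂: v_a = √[μ(2/r₂ − 1/a_t)] = 7.4486 km/s.
Second burn Δv₂ = |v₂ − v_a| = 4.987 km/s.
Total Δv = Δv₁ + Δv₂ = 12.46 km/s.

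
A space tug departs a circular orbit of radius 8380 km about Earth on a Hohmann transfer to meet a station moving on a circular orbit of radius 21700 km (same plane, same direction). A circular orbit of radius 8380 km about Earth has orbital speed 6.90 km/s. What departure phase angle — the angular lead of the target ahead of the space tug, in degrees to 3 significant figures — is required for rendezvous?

From the circular-orbit relation v² = μ/r at r = 8380 km: μ = v²r = (6.90)² × 8380 = 3.98972×10^5 km³/s².
The Hohmann ellipse has a_t = (r₁ + r₂)/2 = 15040 km.
Transfer time t = π√(a_t³/μ) = 9174 s.
The target's mean motion on its circular orbit is ω₂ = √(μ/r₂³) = 1.976×10^-4 rad/s.
Angle swept by the target during transfer: ω₂·t = 1.813 rad = 103.9°.
Arrival is 180° from departure on the ellipse, so φ = 180° − 103.9° = 76.1°.

φ = 76.1°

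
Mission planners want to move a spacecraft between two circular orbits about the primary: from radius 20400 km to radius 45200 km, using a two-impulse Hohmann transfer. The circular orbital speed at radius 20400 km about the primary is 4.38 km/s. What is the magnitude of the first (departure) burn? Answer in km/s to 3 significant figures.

Δv₁ = 0.762 km/s

From the circular-orbit relation v² = μ/r at r = 20400 km: μ = v²r = (4.38)² × 20400 = 3.91362×10^5 km³/s².
Semi-major axis of the transfer orbit: a_t = (20400 + 45200)/2 = 32800 km.
Circular speed at r = 20400 km: v_c = √(μ/r) = 4.3800 km/s.
Transfer-orbit speed at the same r (vis-viva, a = a_t): v_t = √[μ(2/r − 1/a_t)] = 5.1417 km/s.
Δv₁ = |v_t − v_c| = |5.1417 − 4.3800| = 0.7617 km/s.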